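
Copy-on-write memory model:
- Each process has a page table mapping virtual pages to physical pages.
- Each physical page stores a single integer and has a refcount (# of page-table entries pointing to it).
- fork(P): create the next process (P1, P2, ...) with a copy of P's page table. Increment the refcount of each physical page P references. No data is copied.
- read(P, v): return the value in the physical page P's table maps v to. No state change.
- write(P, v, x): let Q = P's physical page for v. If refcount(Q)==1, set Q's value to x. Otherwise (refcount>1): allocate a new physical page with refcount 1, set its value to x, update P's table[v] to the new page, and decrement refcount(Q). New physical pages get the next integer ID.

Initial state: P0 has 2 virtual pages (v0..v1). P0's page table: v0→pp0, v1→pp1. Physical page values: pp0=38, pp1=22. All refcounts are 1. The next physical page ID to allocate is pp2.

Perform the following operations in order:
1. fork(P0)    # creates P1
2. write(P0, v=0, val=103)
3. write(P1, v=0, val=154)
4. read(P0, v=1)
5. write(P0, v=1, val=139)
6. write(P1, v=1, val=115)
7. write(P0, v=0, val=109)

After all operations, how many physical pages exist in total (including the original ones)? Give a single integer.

Op 1: fork(P0) -> P1. 2 ppages; refcounts: pp0:2 pp1:2
Op 2: write(P0, v0, 103). refcount(pp0)=2>1 -> COPY to pp2. 3 ppages; refcounts: pp0:1 pp1:2 pp2:1
Op 3: write(P1, v0, 154). refcount(pp0)=1 -> write in place. 3 ppages; refcounts: pp0:1 pp1:2 pp2:1
Op 4: read(P0, v1) -> 22. No state change.
Op 5: write(P0, v1, 139). refcount(pp1)=2>1 -> COPY to pp3. 4 ppages; refcounts: pp0:1 pp1:1 pp2:1 pp3:1
Op 6: write(P1, v1, 115). refcount(pp1)=1 -> write in place. 4 ppages; refcounts: pp0:1 pp1:1 pp2:1 pp3:1
Op 7: write(P0, v0, 109). refcount(pp2)=1 -> write in place. 4 ppages; refcounts: pp0:1 pp1:1 pp2:1 pp3:1

Answer: 4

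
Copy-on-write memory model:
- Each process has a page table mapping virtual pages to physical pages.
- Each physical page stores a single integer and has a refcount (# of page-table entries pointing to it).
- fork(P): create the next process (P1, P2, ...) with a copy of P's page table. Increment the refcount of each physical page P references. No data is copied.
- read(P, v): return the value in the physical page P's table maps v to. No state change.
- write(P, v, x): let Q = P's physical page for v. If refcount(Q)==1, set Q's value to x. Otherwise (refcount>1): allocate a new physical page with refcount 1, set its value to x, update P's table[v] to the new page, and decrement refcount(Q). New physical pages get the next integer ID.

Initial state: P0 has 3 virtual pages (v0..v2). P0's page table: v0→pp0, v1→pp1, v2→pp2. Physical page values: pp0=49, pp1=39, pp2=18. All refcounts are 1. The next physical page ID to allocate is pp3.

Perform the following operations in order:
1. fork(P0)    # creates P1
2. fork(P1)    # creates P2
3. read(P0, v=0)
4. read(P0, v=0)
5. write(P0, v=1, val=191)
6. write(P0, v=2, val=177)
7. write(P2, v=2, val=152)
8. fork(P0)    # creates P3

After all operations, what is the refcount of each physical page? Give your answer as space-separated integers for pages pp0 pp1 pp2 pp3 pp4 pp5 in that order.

Op 1: fork(P0) -> P1. 3 ppages; refcounts: pp0:2 pp1:2 pp2:2
Op 2: fork(P1) -> P2. 3 ppages; refcounts: pp0:3 pp1:3 pp2:3
Op 3: read(P0, v0) -> 49. No state change.
Op 4: read(P0, v0) -> 49. No state change.
Op 5: write(P0, v1, 191). refcount(pp1)=3>1 -> COPY to pp3. 4 ppages; refcounts: pp0:3 pp1:2 pp2:3 pp3:1
Op 6: write(P0, v2, 177). refcount(pp2)=3>1 -> COPY to pp4. 5 ppages; refcounts: pp0:3 pp1:2 pp2:2 pp3:1 pp4:1
Op 7: write(P2, v2, 152). refcount(pp2)=2>1 -> COPY to pp5. 6 ppages; refcounts: pp0:3 pp1:2 pp2:1 pp3:1 pp4:1 pp5:1
Op 8: fork(P0) -> P3. 6 ppages; refcounts: pp0:4 pp1:2 pp2:1 pp3:2 pp4:2 pp5:1

Answer: 4 2 1 2 2 1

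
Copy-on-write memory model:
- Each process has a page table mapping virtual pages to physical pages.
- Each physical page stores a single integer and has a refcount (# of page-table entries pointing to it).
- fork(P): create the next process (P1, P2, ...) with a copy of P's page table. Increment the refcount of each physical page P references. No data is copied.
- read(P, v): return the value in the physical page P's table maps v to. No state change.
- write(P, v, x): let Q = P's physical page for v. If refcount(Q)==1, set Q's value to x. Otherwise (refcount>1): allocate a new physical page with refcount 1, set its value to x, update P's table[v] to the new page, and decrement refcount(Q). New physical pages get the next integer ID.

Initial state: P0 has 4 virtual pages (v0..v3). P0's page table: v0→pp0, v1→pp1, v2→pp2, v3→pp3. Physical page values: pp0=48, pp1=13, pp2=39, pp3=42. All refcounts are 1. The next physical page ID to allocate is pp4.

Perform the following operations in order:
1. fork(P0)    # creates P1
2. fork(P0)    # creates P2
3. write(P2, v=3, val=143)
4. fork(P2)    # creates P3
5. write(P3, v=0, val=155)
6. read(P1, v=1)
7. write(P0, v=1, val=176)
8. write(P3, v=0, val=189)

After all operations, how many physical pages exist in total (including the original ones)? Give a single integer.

Op 1: fork(P0) -> P1. 4 ppages; refcounts: pp0:2 pp1:2 pp2:2 pp3:2
Op 2: fork(P0) -> P2. 4 ppages; refcounts: pp0:3 pp1:3 pp2:3 pp3:3
Op 3: write(P2, v3, 143). refcount(pp3)=3>1 -> COPY to pp4. 5 ppages; refcounts: pp0:3 pp1:3 pp2:3 pp3:2 pp4:1
Op 4: fork(P2) -> P3. 5 ppages; refcounts: pp0:4 pp1:4 pp2:4 pp3:2 pp4:2
Op 5: write(P3, v0, 155). refcount(pp0)=4>1 -> COPY to pp5. 6 ppages; refcounts: pp0:3 pp1:4 pp2:4 pp3:2 pp4:2 pp5:1
Op 6: read(P1, v1) -> 13. No state change.
Op 7: write(P0, v1, 176). refcount(pp1)=4>1 -> COPY to pp6. 7 ppages; refcounts: pp0:3 pp1:3 pp2:4 pp3:2 pp4:2 pp5:1 pp6:1
Op 8: write(P3, v0, 189). refcount(pp5)=1 -> write in place. 7 ppages; refcounts: pp0:3 pp1:3 pp2:4 pp3:2 pp4:2 pp5:1 pp6:1

Answer: 7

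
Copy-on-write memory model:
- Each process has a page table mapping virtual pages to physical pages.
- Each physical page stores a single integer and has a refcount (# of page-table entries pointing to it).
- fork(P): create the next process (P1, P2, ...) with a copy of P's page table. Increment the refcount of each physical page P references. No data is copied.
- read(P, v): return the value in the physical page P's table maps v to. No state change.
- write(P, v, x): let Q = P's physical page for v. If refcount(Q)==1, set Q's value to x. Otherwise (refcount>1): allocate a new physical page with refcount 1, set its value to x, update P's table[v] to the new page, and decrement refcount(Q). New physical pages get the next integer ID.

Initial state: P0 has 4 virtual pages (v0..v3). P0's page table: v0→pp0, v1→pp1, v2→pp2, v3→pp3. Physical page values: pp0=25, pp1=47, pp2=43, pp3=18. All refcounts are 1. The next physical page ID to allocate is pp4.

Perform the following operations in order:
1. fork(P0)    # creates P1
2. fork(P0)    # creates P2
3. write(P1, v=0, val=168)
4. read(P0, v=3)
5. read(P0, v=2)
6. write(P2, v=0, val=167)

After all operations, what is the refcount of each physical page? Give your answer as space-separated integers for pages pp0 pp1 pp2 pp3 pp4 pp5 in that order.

Op 1: fork(P0) -> P1. 4 ppages; refcounts: pp0:2 pp1:2 pp2:2 pp3:2
Op 2: fork(P0) -> P2. 4 ppages; refcounts: pp0:3 pp1:3 pp2:3 pp3:3
Op 3: write(P1, v0, 168). refcount(pp0)=3>1 -> COPY to pp4. 5 ppages; refcounts: pp0:2 pp1:3 pp2:3 pp3:3 pp4:1
Op 4: read(P0, v3) -> 18. No state change.
Op 5: read(P0, v2) -> 43. No state change.
Op 6: write(P2, v0, 167). refcount(pp0)=2>1 -> COPY to pp5. 6 ppages; refcounts: pp0:1 pp1:3 pp2:3 pp3:3 pp4:1 pp5:1

Answer: 1 3 3 3 1 1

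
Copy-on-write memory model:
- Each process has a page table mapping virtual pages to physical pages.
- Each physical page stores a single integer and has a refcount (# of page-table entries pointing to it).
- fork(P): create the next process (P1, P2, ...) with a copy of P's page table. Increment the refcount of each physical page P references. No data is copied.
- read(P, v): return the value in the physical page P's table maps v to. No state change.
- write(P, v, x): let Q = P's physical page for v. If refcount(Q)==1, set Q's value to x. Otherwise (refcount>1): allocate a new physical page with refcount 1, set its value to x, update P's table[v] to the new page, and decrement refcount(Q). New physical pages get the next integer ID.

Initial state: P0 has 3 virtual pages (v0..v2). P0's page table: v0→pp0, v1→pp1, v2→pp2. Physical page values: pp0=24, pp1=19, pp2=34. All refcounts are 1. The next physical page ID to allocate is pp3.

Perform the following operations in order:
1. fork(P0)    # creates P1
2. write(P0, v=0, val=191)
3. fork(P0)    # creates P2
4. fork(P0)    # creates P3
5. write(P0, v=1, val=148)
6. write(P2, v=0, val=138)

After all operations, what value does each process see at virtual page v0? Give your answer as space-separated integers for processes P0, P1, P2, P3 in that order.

Answer: 191 24 138 191

Derivation:
Op 1: fork(P0) -> P1. 3 ppages; refcounts: pp0:2 pp1:2 pp2:2
Op 2: write(P0, v0, 191). refcount(pp0)=2>1 -> COPY to pp3. 4 ppages; refcounts: pp0:1 pp1:2 pp2:2 pp3:1
Op 3: fork(P0) -> P2. 4 ppages; refcounts: pp0:1 pp1:3 pp2:3 pp3:2
Op 4: fork(P0) -> P3. 4 ppages; refcounts: pp0:1 pp1:4 pp2:4 pp3:3
Op 5: write(P0, v1, 148). refcount(pp1)=4>1 -> COPY to pp4. 5 ppages; refcounts: pp0:1 pp1:3 pp2:4 pp3:3 pp4:1
Op 6: write(P2, v0, 138). refcount(pp3)=3>1 -> COPY to pp5. 6 ppages; refcounts: pp0:1 pp1:3 pp2:4 pp3:2 pp4:1 pp5:1
P0: v0 -> pp3 = 191
P1: v0 -> pp0 = 24
P2: v0 -> pp5 = 138
P3: v0 -> pp3 = 191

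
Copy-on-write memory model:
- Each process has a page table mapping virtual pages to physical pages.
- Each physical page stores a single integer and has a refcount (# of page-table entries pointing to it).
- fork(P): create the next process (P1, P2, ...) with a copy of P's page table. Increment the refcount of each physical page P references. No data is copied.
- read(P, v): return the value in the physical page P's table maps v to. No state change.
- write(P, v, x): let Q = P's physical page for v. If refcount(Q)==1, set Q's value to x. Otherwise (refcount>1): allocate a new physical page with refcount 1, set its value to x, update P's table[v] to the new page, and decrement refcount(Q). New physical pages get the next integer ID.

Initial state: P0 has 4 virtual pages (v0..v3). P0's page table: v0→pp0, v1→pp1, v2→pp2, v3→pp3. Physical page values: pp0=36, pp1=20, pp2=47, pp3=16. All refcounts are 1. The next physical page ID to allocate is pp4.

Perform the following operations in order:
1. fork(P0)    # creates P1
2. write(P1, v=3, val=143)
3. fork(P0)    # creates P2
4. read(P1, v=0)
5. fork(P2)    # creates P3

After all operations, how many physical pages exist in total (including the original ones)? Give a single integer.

Answer: 5

Derivation:
Op 1: fork(P0) -> P1. 4 ppages; refcounts: pp0:2 pp1:2 pp2:2 pp3:2
Op 2: write(P1, v3, 143). refcount(pp3)=2>1 -> COPY to pp4. 5 ppages; refcounts: pp0:2 pp1:2 pp2:2 pp3:1 pp4:1
Op 3: fork(P0) -> P2. 5 ppages; refcounts: pp0:3 pp1:3 pp2:3 pp3:2 pp4:1
Op 4: read(P1, v0) -> 36. No state change.
Op 5: fork(P2) -> P3. 5 ppages; refcounts: pp0:4 pp1:4 pp2:4 pp3:3 pp4:1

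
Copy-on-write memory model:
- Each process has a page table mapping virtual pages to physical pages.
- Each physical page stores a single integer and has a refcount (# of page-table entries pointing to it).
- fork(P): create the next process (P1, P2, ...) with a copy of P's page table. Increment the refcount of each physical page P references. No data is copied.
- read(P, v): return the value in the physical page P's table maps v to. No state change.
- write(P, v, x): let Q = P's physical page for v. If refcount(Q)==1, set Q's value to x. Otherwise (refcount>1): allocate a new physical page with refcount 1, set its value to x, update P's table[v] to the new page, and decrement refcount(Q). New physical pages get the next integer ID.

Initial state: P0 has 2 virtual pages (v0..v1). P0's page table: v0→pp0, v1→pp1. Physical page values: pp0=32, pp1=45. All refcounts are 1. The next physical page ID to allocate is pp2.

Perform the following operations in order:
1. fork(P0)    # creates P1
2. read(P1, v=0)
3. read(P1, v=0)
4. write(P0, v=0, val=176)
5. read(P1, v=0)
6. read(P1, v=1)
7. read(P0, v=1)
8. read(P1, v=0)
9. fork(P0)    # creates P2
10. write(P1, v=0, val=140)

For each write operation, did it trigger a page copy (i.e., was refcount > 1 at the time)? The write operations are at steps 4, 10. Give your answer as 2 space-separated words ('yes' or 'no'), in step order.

Op 1: fork(P0) -> P1. 2 ppages; refcounts: pp0:2 pp1:2
Op 2: read(P1, v0) -> 32. No state change.
Op 3: read(P1, v0) -> 32. No state change.
Op 4: write(P0, v0, 176). refcount(pp0)=2>1 -> COPY to pp2. 3 ppages; refcounts: pp0:1 pp1:2 pp2:1
Op 5: read(P1, v0) -> 32. No state change.
Op 6: read(P1, v1) -> 45. No state change.
Op 7: read(P0, v1) -> 45. No state change.
Op 8: read(P1, v0) -> 32. No state change.
Op 9: fork(P0) -> P2. 3 ppages; refcounts: pp0:1 pp1:3 pp2:2
Op 10: write(P1, v0, 140). refcount(pp0)=1 -> write in place. 3 ppages; refcounts: pp0:1 pp1:3 pp2:2

yes no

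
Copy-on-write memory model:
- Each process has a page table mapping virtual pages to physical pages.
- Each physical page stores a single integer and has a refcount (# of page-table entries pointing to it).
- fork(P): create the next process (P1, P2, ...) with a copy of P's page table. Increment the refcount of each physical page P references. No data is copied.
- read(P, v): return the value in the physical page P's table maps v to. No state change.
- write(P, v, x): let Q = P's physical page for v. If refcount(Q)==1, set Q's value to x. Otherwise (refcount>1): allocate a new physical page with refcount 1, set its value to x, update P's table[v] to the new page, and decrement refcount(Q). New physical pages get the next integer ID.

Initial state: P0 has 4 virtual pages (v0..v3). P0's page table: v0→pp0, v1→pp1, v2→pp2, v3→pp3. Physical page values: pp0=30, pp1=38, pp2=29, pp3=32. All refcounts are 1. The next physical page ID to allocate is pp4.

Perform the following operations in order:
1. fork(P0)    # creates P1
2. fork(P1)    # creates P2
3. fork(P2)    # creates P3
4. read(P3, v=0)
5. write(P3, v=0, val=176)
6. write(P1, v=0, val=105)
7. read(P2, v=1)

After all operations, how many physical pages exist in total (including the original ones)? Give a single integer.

Op 1: fork(P0) -> P1. 4 ppages; refcounts: pp0:2 pp1:2 pp2:2 pp3:2
Op 2: fork(P1) -> P2. 4 ppages; refcounts: pp0:3 pp1:3 pp2:3 pp3:3
Op 3: fork(P2) -> P3. 4 ppages; refcounts: pp0:4 pp1:4 pp2:4 pp3:4
Op 4: read(P3, v0) -> 30. No state change.
Op 5: write(P3, v0, 176). refcount(pp0)=4>1 -> COPY to pp4. 5 ppages; refcounts: pp0:3 pp1:4 pp2:4 pp3:4 pp4:1
Op 6: write(P1, v0, 105). refcount(pp0)=3>1 -> COPY to pp5. 6 ppages; refcounts: pp0:2 pp1:4 pp2:4 pp3:4 pp4:1 pp5:1
Op 7: read(P2, v1) -> 38. No state change.

Answer: 6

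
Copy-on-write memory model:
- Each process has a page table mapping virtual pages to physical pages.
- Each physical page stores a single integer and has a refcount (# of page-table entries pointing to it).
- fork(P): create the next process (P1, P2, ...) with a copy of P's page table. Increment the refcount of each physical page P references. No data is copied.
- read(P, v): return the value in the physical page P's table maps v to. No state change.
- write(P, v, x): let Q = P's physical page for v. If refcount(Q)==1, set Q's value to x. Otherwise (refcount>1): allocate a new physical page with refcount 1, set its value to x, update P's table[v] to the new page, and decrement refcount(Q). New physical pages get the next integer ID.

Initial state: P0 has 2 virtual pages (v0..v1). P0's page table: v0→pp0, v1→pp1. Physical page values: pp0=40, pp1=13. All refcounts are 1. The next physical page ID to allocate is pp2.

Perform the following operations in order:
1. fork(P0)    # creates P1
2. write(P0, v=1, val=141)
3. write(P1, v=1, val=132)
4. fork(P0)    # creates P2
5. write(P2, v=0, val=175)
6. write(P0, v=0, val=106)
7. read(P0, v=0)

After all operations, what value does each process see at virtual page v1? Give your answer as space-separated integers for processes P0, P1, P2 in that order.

Op 1: fork(P0) -> P1. 2 ppages; refcounts: pp0:2 pp1:2
Op 2: write(P0, v1, 141). refcount(pp1)=2>1 -> COPY to pp2. 3 ppages; refcounts: pp0:2 pp1:1 pp2:1
Op 3: write(P1, v1, 132). refcount(pp1)=1 -> write in place. 3 ppages; refcounts: pp0:2 pp1:1 pp2:1
Op 4: fork(P0) -> P2. 3 ppages; refcounts: pp0:3 pp1:1 pp2:2
Op 5: write(P2, v0, 175). refcount(pp0)=3>1 -> COPY to pp3. 4 ppages; refcounts: pp0:2 pp1:1 pp2:2 pp3:1
Op 6: write(P0, v0, 106). refcount(pp0)=2>1 -> COPY to pp4. 5 ppages; refcounts: pp0:1 pp1:1 pp2:2 pp3:1 pp4:1
Op 7: read(P0, v0) -> 106. No state change.
P0: v1 -> pp2 = 141
P1: v1 -> pp1 = 132
P2: v1 -> pp2 = 141

Answer: 141 132 141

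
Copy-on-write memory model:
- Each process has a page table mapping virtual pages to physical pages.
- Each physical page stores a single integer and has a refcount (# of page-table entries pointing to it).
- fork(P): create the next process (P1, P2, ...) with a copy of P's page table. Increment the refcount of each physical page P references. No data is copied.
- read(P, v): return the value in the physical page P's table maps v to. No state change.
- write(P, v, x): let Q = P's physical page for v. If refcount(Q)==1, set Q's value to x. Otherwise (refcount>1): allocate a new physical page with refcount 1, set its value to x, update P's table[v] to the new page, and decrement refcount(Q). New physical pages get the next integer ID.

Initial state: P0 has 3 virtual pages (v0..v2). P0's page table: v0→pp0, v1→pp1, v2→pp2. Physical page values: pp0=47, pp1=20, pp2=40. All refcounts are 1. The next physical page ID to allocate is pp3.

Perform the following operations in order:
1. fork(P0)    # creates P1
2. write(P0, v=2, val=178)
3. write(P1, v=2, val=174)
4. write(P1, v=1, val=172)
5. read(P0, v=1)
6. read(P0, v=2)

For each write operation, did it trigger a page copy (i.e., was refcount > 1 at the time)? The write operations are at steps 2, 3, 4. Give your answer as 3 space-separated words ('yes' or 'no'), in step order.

Op 1: fork(P0) -> P1. 3 ppages; refcounts: pp0:2 pp1:2 pp2:2
Op 2: write(P0, v2, 178). refcount(pp2)=2>1 -> COPY to pp3. 4 ppages; refcounts: pp0:2 pp1:2 pp2:1 pp3:1
Op 3: write(P1, v2, 174). refcount(pp2)=1 -> write in place. 4 ppages; refcounts: pp0:2 pp1:2 pp2:1 pp3:1
Op 4: write(P1, v1, 172). refcount(pp1)=2>1 -> COPY to pp4. 5 ppages; refcounts: pp0:2 pp1:1 pp2:1 pp3:1 pp4:1
Op 5: read(P0, v1) -> 20. No state change.
Op 6: read(P0, v2) -> 178. No state change.

yes no yes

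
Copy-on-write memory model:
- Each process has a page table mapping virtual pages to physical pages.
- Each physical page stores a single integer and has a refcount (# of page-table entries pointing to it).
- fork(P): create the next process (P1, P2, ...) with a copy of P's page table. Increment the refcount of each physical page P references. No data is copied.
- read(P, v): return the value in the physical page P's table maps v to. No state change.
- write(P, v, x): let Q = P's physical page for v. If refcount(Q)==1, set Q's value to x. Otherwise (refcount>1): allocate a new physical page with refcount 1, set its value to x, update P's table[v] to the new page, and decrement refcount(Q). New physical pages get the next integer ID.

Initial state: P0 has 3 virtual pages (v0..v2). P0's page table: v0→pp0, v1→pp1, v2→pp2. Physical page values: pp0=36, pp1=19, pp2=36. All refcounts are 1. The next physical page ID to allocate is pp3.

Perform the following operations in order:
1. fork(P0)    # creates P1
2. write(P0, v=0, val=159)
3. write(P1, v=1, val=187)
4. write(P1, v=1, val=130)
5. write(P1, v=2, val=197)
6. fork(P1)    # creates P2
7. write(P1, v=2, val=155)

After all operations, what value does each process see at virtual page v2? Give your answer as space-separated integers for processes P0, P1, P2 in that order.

Op 1: fork(P0) -> P1. 3 ppages; refcounts: pp0:2 pp1:2 pp2:2
Op 2: write(P0, v0, 159). refcount(pp0)=2>1 -> COPY to pp3. 4 ppages; refcounts: pp0:1 pp1:2 pp2:2 pp3:1
Op 3: write(P1, v1, 187). refcount(pp1)=2>1 -> COPY to pp4. 5 ppages; refcounts: pp0:1 pp1:1 pp2:2 pp3:1 pp4:1
Op 4: write(P1, v1, 130). refcount(pp4)=1 -> write in place. 5 ppages; refcounts: pp0:1 pp1:1 pp2:2 pp3:1 pp4:1
Op 5: write(P1, v2, 197). refcount(pp2)=2>1 -> COPY to pp5. 6 ppages; refcounts: pp0:1 pp1:1 pp2:1 pp3:1 pp4:1 pp5:1
Op 6: fork(P1) -> P2. 6 ppages; refcounts: pp0:2 pp1:1 pp2:1 pp3:1 pp4:2 pp5:2
Op 7: write(P1, v2, 155). refcount(pp5)=2>1 -> COPY to pp6. 7 ppages; refcounts: pp0:2 pp1:1 pp2:1 pp3:1 pp4:2 pp5:1 pp6:1
P0: v2 -> pp2 = 36
P1: v2 -> pp6 = 155
P2: v2 -> pp5 = 197

Answer: 36 155 197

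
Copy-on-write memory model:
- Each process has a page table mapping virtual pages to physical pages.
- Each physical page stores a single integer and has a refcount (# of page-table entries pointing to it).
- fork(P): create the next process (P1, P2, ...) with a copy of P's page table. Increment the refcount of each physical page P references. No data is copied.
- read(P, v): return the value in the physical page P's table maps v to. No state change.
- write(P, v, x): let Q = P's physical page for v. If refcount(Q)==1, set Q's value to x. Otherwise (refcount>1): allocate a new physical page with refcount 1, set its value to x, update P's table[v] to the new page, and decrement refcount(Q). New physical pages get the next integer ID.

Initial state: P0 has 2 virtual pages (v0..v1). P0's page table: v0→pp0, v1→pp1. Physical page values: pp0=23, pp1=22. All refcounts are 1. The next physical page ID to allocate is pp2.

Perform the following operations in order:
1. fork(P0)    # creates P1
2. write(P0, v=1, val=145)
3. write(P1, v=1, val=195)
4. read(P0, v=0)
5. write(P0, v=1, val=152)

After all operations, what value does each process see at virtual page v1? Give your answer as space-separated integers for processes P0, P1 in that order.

Answer: 152 195

Derivation:
Op 1: fork(P0) -> P1. 2 ppages; refcounts: pp0:2 pp1:2
Op 2: write(P0, v1, 145). refcount(pp1)=2>1 -> COPY to pp2. 3 ppages; refcounts: pp0:2 pp1:1 pp2:1
Op 3: write(P1, v1, 195). refcount(pp1)=1 -> write in place. 3 ppages; refcounts: pp0:2 pp1:1 pp2:1
Op 4: read(P0, v0) -> 23. No state change.
Op 5: write(P0, v1, 152). refcount(pp2)=1 -> write in place. 3 ppages; refcounts: pp0:2 pp1:1 pp2:1
P0: v1 -> pp2 = 152
P1: v1 -> pp1 = 195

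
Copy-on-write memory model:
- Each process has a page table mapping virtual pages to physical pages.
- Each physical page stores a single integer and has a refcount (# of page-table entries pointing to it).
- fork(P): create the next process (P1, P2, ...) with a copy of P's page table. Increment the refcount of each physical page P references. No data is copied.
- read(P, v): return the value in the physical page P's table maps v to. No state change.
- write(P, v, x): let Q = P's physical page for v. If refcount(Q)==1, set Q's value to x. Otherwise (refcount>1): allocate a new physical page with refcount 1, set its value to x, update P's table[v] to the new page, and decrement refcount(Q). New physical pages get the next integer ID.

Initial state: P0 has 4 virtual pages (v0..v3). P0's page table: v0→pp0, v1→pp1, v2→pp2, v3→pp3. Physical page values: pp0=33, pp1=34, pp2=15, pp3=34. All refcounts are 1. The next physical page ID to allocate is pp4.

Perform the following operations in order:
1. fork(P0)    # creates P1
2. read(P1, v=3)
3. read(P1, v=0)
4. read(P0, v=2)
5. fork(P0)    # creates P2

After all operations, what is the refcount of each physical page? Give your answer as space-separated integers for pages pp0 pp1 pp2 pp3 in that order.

Answer: 3 3 3 3

Derivation:
Op 1: fork(P0) -> P1. 4 ppages; refcounts: pp0:2 pp1:2 pp2:2 pp3:2
Op 2: read(P1, v3) -> 34. No state change.
Op 3: read(P1, v0) -> 33. No state change.
Op 4: read(P0, v2) -> 15. No state change.
Op 5: fork(P0) -> P2. 4 ppages; refcounts: pp0:3 pp1:3 pp2:3 pp3:3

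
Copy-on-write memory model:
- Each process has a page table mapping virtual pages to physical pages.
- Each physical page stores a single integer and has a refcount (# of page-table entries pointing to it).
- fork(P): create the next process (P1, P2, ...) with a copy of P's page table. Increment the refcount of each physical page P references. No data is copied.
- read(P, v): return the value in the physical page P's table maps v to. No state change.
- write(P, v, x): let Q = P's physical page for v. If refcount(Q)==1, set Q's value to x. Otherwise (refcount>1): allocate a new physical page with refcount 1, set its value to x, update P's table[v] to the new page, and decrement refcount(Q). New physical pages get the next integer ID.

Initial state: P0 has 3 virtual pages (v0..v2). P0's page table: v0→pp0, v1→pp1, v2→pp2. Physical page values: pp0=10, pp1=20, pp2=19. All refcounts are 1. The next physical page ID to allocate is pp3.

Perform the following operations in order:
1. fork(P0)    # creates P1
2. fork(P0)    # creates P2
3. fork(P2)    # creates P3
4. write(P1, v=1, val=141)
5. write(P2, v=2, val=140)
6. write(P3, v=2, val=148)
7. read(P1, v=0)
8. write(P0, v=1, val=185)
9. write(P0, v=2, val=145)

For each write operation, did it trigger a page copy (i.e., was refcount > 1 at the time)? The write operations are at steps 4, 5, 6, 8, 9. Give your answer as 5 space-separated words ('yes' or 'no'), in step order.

Op 1: fork(P0) -> P1. 3 ppages; refcounts: pp0:2 pp1:2 pp2:2
Op 2: fork(P0) -> P2. 3 ppages; refcounts: pp0:3 pp1:3 pp2:3
Op 3: fork(P2) -> P3. 3 ppages; refcounts: pp0:4 pp1:4 pp2:4
Op 4: write(P1, v1, 141). refcount(pp1)=4>1 -> COPY to pp3. 4 ppages; refcounts: pp0:4 pp1:3 pp2:4 pp3:1
Op 5: write(P2, v2, 140). refcount(pp2)=4>1 -> COPY to pp4. 5 ppages; refcounts: pp0:4 pp1:3 pp2:3 pp3:1 pp4:1
Op 6: write(P3, v2, 148). refcount(pp2)=3>1 -> COPY to pp5. 6 ppages; refcounts: pp0:4 pp1:3 pp2:2 pp3:1 pp4:1 pp5:1
Op 7: read(P1, v0) -> 10. No state change.
Op 8: write(P0, v1, 185). refcount(pp1)=3>1 -> COPY to pp6. 7 ppages; refcounts: pp0:4 pp1:2 pp2:2 pp3:1 pp4:1 pp5:1 pp6:1
Op 9: write(P0, v2, 145). refcount(pp2)=2>1 -> COPY to pp7. 8 ppages; refcounts: pp0:4 pp1:2 pp2:1 pp3:1 pp4:1 pp5:1 pp6:1 pp7:1

yes yes yes yes yes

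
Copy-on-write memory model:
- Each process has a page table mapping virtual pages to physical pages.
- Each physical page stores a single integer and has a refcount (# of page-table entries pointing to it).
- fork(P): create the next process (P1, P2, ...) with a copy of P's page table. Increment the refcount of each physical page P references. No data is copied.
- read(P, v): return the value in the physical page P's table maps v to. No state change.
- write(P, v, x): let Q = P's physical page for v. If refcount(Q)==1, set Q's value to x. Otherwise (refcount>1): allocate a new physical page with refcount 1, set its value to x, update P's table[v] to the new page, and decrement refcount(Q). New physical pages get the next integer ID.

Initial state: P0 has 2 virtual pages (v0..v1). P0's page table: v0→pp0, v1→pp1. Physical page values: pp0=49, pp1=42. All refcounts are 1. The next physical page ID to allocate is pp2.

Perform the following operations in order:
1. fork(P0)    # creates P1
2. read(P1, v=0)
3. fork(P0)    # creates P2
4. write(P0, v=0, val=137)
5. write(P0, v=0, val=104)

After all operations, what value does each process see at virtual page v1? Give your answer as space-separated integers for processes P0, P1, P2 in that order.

Op 1: fork(P0) -> P1. 2 ppages; refcounts: pp0:2 pp1:2
Op 2: read(P1, v0) -> 49. No state change.
Op 3: fork(P0) -> P2. 2 ppages; refcounts: pp0:3 pp1:3
Op 4: write(P0, v0, 137). refcount(pp0)=3>1 -> COPY to pp2. 3 ppages; refcounts: pp0:2 pp1:3 pp2:1
Op 5: write(P0, v0, 104). refcount(pp2)=1 -> write in place. 3 ppages; refcounts: pp0:2 pp1:3 pp2:1
P0: v1 -> pp1 = 42
P1: v1 -> pp1 = 42
P2: v1 -> pp1 = 42

Answer: 42 42 42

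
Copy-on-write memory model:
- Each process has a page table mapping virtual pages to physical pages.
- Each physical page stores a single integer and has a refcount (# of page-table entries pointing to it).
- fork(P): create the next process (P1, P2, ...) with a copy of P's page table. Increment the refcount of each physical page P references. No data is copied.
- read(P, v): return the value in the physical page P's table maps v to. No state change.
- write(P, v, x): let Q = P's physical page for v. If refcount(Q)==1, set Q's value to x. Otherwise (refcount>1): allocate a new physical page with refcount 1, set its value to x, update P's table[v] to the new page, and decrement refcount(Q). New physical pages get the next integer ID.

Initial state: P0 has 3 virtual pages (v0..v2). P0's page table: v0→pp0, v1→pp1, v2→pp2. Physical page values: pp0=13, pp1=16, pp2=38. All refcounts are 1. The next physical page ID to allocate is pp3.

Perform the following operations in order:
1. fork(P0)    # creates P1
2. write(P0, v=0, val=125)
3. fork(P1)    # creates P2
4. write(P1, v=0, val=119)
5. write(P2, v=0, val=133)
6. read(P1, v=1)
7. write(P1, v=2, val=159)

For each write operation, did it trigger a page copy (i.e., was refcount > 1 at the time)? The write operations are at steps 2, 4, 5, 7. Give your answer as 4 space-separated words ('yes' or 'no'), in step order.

Op 1: fork(P0) -> P1. 3 ppages; refcounts: pp0:2 pp1:2 pp2:2
Op 2: write(P0, v0, 125). refcount(pp0)=2>1 -> COPY to pp3. 4 ppages; refcounts: pp0:1 pp1:2 pp2:2 pp3:1
Op 3: fork(P1) -> P2. 4 ppages; refcounts: pp0:2 pp1:3 pp2:3 pp3:1
Op 4: write(P1, v0, 119). refcount(pp0)=2>1 -> COPY to pp4. 5 ppages; refcounts: pp0:1 pp1:3 pp2:3 pp3:1 pp4:1
Op 5: write(P2, v0, 133). refcount(pp0)=1 -> write in place. 5 ppages; refcounts: pp0:1 pp1:3 pp2:3 pp3:1 pp4:1
Op 6: read(P1, v1) -> 16. No state change.
Op 7: write(P1, v2, 159). refcount(pp2)=3>1 -> COPY to pp5. 6 ppages; refcounts: pp0:1 pp1:3 pp2:2 pp3:1 pp4:1 pp5:1

yes yes no yes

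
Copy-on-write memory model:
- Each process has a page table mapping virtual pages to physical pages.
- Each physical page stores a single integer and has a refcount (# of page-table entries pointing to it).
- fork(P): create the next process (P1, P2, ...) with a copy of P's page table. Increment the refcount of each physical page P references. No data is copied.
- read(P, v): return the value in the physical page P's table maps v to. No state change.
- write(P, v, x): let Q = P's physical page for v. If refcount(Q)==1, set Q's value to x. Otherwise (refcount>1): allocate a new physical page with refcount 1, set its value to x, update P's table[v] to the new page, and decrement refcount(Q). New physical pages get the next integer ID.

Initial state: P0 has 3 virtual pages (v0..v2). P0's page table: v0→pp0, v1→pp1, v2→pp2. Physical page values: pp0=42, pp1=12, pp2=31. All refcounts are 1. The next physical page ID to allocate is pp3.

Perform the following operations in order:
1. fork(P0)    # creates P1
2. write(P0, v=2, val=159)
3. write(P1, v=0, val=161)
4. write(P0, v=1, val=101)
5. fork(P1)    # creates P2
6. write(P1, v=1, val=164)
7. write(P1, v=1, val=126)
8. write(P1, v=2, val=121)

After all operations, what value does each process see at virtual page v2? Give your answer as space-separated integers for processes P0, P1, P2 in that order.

Answer: 159 121 31

Derivation:
Op 1: fork(P0) -> P1. 3 ppages; refcounts: pp0:2 pp1:2 pp2:2
Op 2: write(P0, v2, 159). refcount(pp2)=2>1 -> COPY to pp3. 4 ppages; refcounts: pp0:2 pp1:2 pp2:1 pp3:1
Op 3: write(P1, v0, 161). refcount(pp0)=2>1 -> COPY to pp4. 5 ppages; refcounts: pp0:1 pp1:2 pp2:1 pp3:1 pp4:1
Op 4: write(P0, v1, 101). refcount(pp1)=2>1 -> COPY to pp5. 6 ppages; refcounts: pp0:1 pp1:1 pp2:1 pp3:1 pp4:1 pp5:1
Op 5: fork(P1) -> P2. 6 ppages; refcounts: pp0:1 pp1:2 pp2:2 pp3:1 pp4:2 pp5:1
Op 6: write(P1, v1, 164). refcount(pp1)=2>1 -> COPY to pp6. 7 ppages; refcounts: pp0:1 pp1:1 pp2:2 pp3:1 pp4:2 pp5:1 pp6:1
Op 7: write(P1, v1, 126). refcount(pp6)=1 -> write in place. 7 ppages; refcounts: pp0:1 pp1:1 pp2:2 pp3:1 pp4:2 pp5:1 pp6:1
Op 8: write(P1, v2, 121). refcount(pp2)=2>1 -> COPY to pp7. 8 ppages; refcounts: pp0:1 pp1:1 pp2:1 pp3:1 pp4:2 pp5:1 pp6:1 pp7:1
P0: v2 -> pp3 = 159
P1: v2 -> pp7 = 121
P2: v2 -> pp2 = 31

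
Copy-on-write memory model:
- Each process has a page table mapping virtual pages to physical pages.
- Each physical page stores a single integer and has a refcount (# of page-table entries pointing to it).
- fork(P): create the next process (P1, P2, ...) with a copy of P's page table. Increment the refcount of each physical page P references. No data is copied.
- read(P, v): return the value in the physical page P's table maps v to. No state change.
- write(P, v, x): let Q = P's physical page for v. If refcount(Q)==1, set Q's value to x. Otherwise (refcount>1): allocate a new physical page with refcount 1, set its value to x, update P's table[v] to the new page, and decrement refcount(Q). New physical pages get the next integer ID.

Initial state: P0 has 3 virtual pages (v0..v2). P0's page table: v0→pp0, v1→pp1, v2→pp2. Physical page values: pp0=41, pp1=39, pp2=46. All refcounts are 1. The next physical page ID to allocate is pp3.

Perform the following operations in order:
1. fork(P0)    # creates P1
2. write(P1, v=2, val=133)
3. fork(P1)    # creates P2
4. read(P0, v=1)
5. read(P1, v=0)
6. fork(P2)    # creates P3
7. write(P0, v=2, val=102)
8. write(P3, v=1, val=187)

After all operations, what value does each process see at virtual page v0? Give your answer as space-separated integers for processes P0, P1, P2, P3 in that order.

Op 1: fork(P0) -> P1. 3 ppages; refcounts: pp0:2 pp1:2 pp2:2
Op 2: write(P1, v2, 133). refcount(pp2)=2>1 -> COPY to pp3. 4 ppages; refcounts: pp0:2 pp1:2 pp2:1 pp3:1
Op 3: fork(P1) -> P2. 4 ppages; refcounts: pp0:3 pp1:3 pp2:1 pp3:2
Op 4: read(P0, v1) -> 39. No state change.
Op 5: read(P1, v0) -> 41. No state change.
Op 6: fork(P2) -> P3. 4 ppages; refcounts: pp0:4 pp1:4 pp2:1 pp3:3
Op 7: write(P0, v2, 102). refcount(pp2)=1 -> write in place. 4 ppages; refcounts: pp0:4 pp1:4 pp2:1 pp3:3
Op 8: write(P3, v1, 187). refcount(pp1)=4>1 -> COPY to pp4. 5 ppages; refcounts: pp0:4 pp1:3 pp2:1 pp3:3 pp4:1
P0: v0 -> pp0 = 41
P1: v0 -> pp0 = 41
P2: v0 -> pp0 = 41
P3: v0 -> pp0 = 41

Answer: 41 41 41 41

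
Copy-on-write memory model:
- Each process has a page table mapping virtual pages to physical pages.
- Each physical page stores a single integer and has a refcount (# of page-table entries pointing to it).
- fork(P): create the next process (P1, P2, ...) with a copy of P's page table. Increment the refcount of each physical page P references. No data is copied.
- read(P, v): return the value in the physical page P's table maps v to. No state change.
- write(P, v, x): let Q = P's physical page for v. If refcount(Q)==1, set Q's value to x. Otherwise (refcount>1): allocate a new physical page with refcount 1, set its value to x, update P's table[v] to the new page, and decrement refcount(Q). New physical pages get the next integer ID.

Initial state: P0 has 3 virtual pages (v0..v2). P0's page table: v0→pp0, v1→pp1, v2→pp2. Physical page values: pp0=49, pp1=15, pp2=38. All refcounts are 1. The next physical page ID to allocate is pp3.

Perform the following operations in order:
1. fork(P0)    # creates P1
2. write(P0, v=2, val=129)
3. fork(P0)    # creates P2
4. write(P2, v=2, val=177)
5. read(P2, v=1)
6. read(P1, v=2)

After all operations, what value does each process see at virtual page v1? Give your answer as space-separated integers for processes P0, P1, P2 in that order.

Answer: 15 15 15

Derivation:
Op 1: fork(P0) -> P1. 3 ppages; refcounts: pp0:2 pp1:2 pp2:2
Op 2: write(P0, v2, 129). refcount(pp2)=2>1 -> COPY to pp3. 4 ppages; refcounts: pp0:2 pp1:2 pp2:1 pp3:1
Op 3: fork(P0) -> P2. 4 ppages; refcounts: pp0:3 pp1:3 pp2:1 pp3:2
Op 4: write(P2, v2, 177). refcount(pp3)=2>1 -> COPY to pp4. 5 ppages; refcounts: pp0:3 pp1:3 pp2:1 pp3:1 pp4:1
Op 5: read(P2, v1) -> 15. No state change.
Op 6: read(P1, v2) -> 38. No state change.
P0: v1 -> pp1 = 15
P1: v1 -> pp1 = 15
P2: v1 -> pp1 = 15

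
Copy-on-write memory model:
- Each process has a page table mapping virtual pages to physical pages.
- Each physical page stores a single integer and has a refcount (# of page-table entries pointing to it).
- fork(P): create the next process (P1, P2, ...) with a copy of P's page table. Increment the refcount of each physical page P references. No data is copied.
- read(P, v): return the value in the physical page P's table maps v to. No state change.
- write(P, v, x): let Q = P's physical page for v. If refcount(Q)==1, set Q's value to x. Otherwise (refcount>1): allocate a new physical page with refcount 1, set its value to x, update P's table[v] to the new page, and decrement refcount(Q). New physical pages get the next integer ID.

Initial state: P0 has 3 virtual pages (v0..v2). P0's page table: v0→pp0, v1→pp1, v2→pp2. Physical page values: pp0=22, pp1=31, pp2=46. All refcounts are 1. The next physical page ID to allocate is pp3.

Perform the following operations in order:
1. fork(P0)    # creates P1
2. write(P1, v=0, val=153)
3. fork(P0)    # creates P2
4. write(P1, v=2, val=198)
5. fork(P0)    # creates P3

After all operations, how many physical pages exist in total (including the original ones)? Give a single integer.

Op 1: fork(P0) -> P1. 3 ppages; refcounts: pp0:2 pp1:2 pp2:2
Op 2: write(P1, v0, 153). refcount(pp0)=2>1 -> COPY to pp3. 4 ppages; refcounts: pp0:1 pp1:2 pp2:2 pp3:1
Op 3: fork(P0) -> P2. 4 ppages; refcounts: pp0:2 pp1:3 pp2:3 pp3:1
Op 4: write(P1, v2, 198). refcount(pp2)=3>1 -> COPY to pp4. 5 ppages; refcounts: pp0:2 pp1:3 pp2:2 pp3:1 pp4:1
Op 5: fork(P0) -> P3. 5 ppages; refcounts: pp0:3 pp1:4 pp2:3 pp3:1 pp4:1

Answer: 5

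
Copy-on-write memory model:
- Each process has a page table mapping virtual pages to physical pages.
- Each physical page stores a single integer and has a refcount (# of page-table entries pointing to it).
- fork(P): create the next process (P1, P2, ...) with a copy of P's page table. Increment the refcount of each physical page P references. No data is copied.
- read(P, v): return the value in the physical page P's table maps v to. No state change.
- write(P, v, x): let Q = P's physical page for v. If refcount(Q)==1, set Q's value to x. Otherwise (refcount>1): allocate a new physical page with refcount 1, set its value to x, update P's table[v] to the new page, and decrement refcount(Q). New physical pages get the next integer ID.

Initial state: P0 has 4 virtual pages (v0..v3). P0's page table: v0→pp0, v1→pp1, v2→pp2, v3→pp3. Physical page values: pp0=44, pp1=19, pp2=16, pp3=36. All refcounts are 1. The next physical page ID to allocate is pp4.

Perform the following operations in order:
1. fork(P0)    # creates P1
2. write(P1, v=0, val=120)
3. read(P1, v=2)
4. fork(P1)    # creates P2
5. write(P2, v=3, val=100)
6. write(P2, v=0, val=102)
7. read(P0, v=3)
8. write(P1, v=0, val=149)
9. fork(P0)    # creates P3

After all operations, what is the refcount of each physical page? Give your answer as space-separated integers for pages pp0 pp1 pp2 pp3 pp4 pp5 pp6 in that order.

Op 1: fork(P0) -> P1. 4 ppages; refcounts: pp0:2 pp1:2 pp2:2 pp3:2
Op 2: write(P1, v0, 120). refcount(pp0)=2>1 -> COPY to pp4. 5 ppages; refcounts: pp0:1 pp1:2 pp2:2 pp3:2 pp4:1
Op 3: read(P1, v2) -> 16. No state change.
Op 4: fork(P1) -> P2. 5 ppages; refcounts: pp0:1 pp1:3 pp2:3 pp3:3 pp4:2
Op 5: write(P2, v3, 100). refcount(pp3)=3>1 -> COPY to pp5. 6 ppages; refcounts: pp0:1 pp1:3 pp2:3 pp3:2 pp4:2 pp5:1
Op 6: write(P2, v0, 102). refcount(pp4)=2>1 -> COPY to pp6. 7 ppages; refcounts: pp0:1 pp1:3 pp2:3 pp3:2 pp4:1 pp5:1 pp6:1
Op 7: read(P0, v3) -> 36. No state change.
Op 8: write(P1, v0, 149). refcount(pp4)=1 -> write in place. 7 ppages; refcounts: pp0:1 pp1:3 pp2:3 pp3:2 pp4:1 pp5:1 pp6:1
Op 9: fork(P0) -> P3. 7 ppages; refcounts: pp0:2 pp1:4 pp2:4 pp3:3 pp4:1 pp5:1 pp6:1

Answer: 2 4 4 3 1 1 1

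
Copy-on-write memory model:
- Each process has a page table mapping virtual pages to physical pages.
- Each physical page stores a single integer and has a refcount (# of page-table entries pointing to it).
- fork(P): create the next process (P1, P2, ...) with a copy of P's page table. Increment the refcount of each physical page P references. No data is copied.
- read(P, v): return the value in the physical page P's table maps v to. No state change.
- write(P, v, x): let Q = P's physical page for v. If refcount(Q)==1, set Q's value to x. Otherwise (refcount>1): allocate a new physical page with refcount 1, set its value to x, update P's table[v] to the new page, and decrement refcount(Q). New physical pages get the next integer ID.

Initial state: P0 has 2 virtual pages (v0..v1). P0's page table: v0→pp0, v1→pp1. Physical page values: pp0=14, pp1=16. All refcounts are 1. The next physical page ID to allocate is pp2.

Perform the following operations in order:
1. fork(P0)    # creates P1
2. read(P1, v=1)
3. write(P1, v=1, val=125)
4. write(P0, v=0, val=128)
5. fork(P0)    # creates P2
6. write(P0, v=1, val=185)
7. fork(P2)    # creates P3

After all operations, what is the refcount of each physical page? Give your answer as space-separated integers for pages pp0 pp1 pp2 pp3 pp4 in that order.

Op 1: fork(P0) -> P1. 2 ppages; refcounts: pp0:2 pp1:2
Op 2: read(P1, v1) -> 16. No state change.
Op 3: write(P1, v1, 125). refcount(pp1)=2>1 -> COPY to pp2. 3 ppages; refcounts: pp0:2 pp1:1 pp2:1
Op 4: write(P0, v0, 128). refcount(pp0)=2>1 -> COPY to pp3. 4 ppages; refcounts: pp0:1 pp1:1 pp2:1 pp3:1
Op 5: fork(P0) -> P2. 4 ppages; refcounts: pp0:1 pp1:2 pp2:1 pp3:2
Op 6: write(P0, v1, 185). refcount(pp1)=2>1 -> COPY to pp4. 5 ppages; refcounts: pp0:1 pp1:1 pp2:1 pp3:2 pp4:1
Op 7: fork(P2) -> P3. 5 ppages; refcounts: pp0:1 pp1:2 pp2:1 pp3:3 pp4:1

Answer: 1 2 1 3 1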